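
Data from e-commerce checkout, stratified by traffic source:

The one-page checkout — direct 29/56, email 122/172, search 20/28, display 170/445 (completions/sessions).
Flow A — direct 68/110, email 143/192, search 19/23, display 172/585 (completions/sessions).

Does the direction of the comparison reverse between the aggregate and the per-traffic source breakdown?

No

Direct: the one-page checkout 29/56 = 51.8%, Flow A 68/110 = 61.8% → Flow A
Email: the one-page checkout 122/172 = 70.9%, Flow A 143/192 = 74.5% → Flow A
Search: the one-page checkout 20/28 = 71.4%, Flow A 19/23 = 82.6% → Flow A
Display: the one-page checkout 170/445 = 38.2%, Flow A 172/585 = 29.4% → the one-page checkout
Overall: the one-page checkout 341/701 = 48.6%, Flow A 402/910 = 44.2% → the one-page checkout
Neither sweeps: the one-page checkout wins 1 of 4 groups, Flow A wins 3. The one-page checkout wins overall but not every group — no Simpson reversal.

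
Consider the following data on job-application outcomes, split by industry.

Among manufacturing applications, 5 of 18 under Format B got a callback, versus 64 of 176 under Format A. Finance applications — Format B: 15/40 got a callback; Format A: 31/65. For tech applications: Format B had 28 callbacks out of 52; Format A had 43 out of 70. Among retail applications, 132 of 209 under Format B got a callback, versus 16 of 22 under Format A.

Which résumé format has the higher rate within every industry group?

Manufacturing: Format B 5/18 = 27.8%, Format A 64/176 = 36.4% → Format A
Finance: Format B 15/40 = 37.5%, Format A 31/65 = 47.7% → Format A
Tech: Format B 28/52 = 53.8%, Format A 43/70 = 61.4% → Format A
Retail: Format B 132/209 = 63.2%, Format A 16/22 = 72.7% → Format A
Format A has the higher rate in all 4 groups.

Format A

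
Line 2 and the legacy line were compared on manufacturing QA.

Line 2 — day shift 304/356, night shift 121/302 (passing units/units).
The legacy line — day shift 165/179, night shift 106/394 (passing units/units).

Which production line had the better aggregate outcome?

Line 2

Day shift: Line 2 304/356 = 85.4%, the legacy line 165/179 = 92.2% → the legacy line
Night shift: Line 2 121/302 = 40.1%, the legacy line 106/394 = 26.9% → Line 2
Overall: Line 2 425/658 = 64.6%, the legacy line 271/573 = 47.3% → Line 2
(Neither sweeps every shift group, but Line 2 has the higher pooled rate.)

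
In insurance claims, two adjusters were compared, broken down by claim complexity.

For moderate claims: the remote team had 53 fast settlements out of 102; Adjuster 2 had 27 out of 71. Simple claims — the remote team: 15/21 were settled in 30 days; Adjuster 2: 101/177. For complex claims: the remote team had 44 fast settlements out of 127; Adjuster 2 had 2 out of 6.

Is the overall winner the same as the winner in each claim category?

No

Moderate: the remote team 53/102 = 52.0%, Adjuster 2 27/71 = 38.0% → the remote team
Simple: the remote team 15/21 = 71.4%, Adjuster 2 101/177 = 57.1% → the remote team
Complex: the remote team 44/127 = 34.6%, Adjuster 2 2/6 = 33.3% → the remote team
Overall: the remote team 112/250 = 44.8%, Adjuster 2 130/254 = 51.2% → Adjuster 2
The remote team wins each claim group but Adjuster 2 wins overall — the comparison reverses. The remote team's claims skew toward complex, which has a lower base rate.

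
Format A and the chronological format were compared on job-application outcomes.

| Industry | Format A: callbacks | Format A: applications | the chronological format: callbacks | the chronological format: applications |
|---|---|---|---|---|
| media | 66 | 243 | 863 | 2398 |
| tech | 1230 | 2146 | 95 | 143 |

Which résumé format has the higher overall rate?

Media: Format A 66/243 = 27.2%, the chronological format 863/2398 = 36.0% → the chronological format
Tech: Format A 1230/2146 = 57.3%, the chronological format 95/143 = 66.4% → the chronological format
Overall: Format A 1296/2389 = 54.2%, the chronological format 958/2541 = 37.7% → Format A
(The chronological format wins every industry group but Format A wins overall — the chronological format's applications skew toward the low-rate media group.)

Format A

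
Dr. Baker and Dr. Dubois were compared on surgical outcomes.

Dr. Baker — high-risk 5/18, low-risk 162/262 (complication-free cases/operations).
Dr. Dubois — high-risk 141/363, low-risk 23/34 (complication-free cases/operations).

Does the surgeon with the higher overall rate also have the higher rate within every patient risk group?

High-risk: Dr. Baker 5/18 = 27.8%, Dr. Dubois 141/363 = 38.8% → Dr. Dubois
Low-risk: Dr. Baker 162/262 = 61.8%, Dr. Dubois 23/34 = 67.6% → Dr. Dubois
Overall: Dr. Baker 167/280 = 59.6%, Dr. Dubois 164/397 = 41.3% → Dr. Baker
Dr. Dubois wins each patient risk group but Dr. Baker wins overall — the comparison reverses. Dr. Dubois's operations skew toward high-risk, which has a lower base rate.

No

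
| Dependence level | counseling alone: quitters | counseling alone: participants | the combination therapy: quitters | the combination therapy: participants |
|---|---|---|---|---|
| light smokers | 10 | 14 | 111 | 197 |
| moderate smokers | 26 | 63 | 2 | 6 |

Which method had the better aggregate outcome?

Light smokers: counseling alone 10/14 = 71.4%, the combination therapy 111/197 = 56.3% → counseling alone
Moderate smokers: counseling alone 26/63 = 41.3%, the combination therapy 2/6 = 33.3% → counseling alone
Overall: counseling alone 36/77 = 46.8%, the combination therapy 113/203 = 55.7% → the combination therapy
(Counseling alone wins every dependence group but the combination therapy wins overall — counseling alone's participants skew toward the low-rate moderate smokers group.)

the combination therapy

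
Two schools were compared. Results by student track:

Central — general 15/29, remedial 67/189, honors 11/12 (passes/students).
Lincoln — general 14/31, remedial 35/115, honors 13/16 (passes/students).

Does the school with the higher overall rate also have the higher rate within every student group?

Yes

General: Central 15/29 = 51.7%, Lincoln 14/31 = 45.2% → Central
Remedial: Central 67/189 = 35.4%, Lincoln 35/115 = 30.4% → Central
Honors: Central 11/12 = 91.7%, Lincoln 13/16 = 81.2% → Central
Overall: Central 93/230 = 40.4%, Lincoln 62/162 = 38.3% → Central
Central wins overall and in every student group — no reversal.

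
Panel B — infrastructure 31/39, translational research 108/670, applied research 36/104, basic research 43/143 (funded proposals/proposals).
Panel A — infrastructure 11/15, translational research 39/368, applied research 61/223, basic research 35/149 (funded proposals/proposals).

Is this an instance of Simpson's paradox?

Infrastructure: Panel B 31/39 = 79.5%, Panel A 11/15 = 73.3% → Panel B
Translational research: Panel B 108/670 = 16.1%, Panel A 39/368 = 10.6% → Panel B
Applied research: Panel B 36/104 = 34.6%, Panel A 61/223 = 27.4% → Panel B
Basic research: Panel B 43/143 = 30.1%, Panel A 35/149 = 23.5% → Panel B
Overall: Panel B 218/956 = 22.8%, Panel A 146/755 = 19.3% → Panel B
Panel B wins overall and in every proposal group — no reversal.

No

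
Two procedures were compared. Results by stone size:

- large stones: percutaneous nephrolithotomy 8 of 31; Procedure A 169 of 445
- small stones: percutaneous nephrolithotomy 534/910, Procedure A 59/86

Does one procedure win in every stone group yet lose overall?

Large stones: percutaneous nephrolithotomy 8/31 = 25.8%, Procedure A 169/445 = 38.0% → Procedure A
Small stones: percutaneous nephrolithotomy 534/910 = 58.7%, Procedure A 59/86 = 68.6% → Procedure A
Overall: percutaneous nephrolithotomy 542/941 = 57.6%, Procedure A 228/531 = 42.9% → percutaneous nephrolithotomy
Procedure A wins each stone group but percutaneous nephrolithotomy wins overall — the comparison reverses. Procedure A's cases skew toward large stones, which has a lower base rate.

Yes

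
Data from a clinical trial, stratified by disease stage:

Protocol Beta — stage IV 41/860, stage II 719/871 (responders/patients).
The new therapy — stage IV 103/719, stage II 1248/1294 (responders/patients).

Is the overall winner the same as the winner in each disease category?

Stage IV: Protocol Beta 41/860 = 4.8%, the new therapy 103/719 = 14.3% → the new therapy
Stage II: Protocol Beta 719/871 = 82.5%, the new therapy 1248/1294 = 96.4% → the new therapy
Overall: Protocol Beta 760/1731 = 43.9%, the new therapy 1351/2013 = 67.1% → the new therapy
The new therapy wins overall and in every disease group — no reversal.

Yes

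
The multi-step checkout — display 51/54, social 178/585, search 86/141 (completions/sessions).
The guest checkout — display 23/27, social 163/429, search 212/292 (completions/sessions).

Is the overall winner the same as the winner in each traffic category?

Display: the multi-step checkout 51/54 = 94.4%, the guest checkout 23/27 = 85.2% → the multi-step checkout
Social: the multi-step checkout 178/585 = 30.4%, the guest checkout 163/429 = 38.0% → the guest checkout
Search: the multi-step checkout 86/141 = 61.0%, the guest checkout 212/292 = 72.6% → the guest checkout
Overall: the multi-step checkout 315/780 = 40.4%, the guest checkout 398/748 = 53.2% → the guest checkout
Neither sweeps: the multi-step checkout wins 1 of 3 groups, the guest checkout wins 2. The guest checkout wins overall but not every group — no Simpson reversal.

No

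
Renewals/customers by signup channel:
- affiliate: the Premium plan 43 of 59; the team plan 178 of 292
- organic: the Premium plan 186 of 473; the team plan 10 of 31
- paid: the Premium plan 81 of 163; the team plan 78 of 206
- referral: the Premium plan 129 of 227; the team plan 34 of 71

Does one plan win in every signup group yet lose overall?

Affiliate: the Premium plan 43/59 = 72.9%, the team plan 178/292 = 61.0% → the Premium plan
Organic: the Premium plan 186/473 = 39.3%, the team plan 10/31 = 32.3% → the Premium plan
Paid: the Premium plan 81/163 = 49.7%, the team plan 78/206 = 37.9% → the Premium plan
Referral: the Premium plan 129/227 = 56.8%, the team plan 34/71 = 47.9% → the Premium plan
Overall: the Premium plan 439/922 = 47.6%, the team plan 300/600 = 50.0% → the team plan
The Premium plan wins each signup group but the team plan wins overall — the comparison reverses. The Premium plan's customers skew toward organic, which has a lower base rate.

Yes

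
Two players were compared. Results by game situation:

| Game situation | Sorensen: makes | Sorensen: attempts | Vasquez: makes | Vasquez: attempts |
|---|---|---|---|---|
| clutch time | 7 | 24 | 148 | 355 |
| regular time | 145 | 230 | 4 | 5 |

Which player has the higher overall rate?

Clutch time: Sorensen 7/24 = 29.2%, Vasquez 148/355 = 41.7% → Vasquez
Regular time: Sorensen 145/230 = 63.0%, Vasquez 4/5 = 80.0% → Vasquez
Overall: Sorensen 152/254 = 59.8%, Vasquez 152/360 = 42.2% → Sorensen
(Vasquez wins every game group but Sorensen wins overall — Vasquez's attempts skew toward the low-rate clutch time group.)

Sorensen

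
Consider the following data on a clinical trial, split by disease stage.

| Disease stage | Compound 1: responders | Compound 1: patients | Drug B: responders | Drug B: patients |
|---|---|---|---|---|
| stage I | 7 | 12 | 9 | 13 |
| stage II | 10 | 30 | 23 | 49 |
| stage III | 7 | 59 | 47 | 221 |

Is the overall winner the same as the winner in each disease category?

Yes

Stage I: Compound 1 7/12 = 58.3%, Drug B 9/13 = 69.2% → Drug B
Stage II: Compound 1 10/30 = 33.3%, Drug B 23/49 = 46.9% → Drug B
Stage III: Compound 1 7/59 = 11.9%, Drug B 47/221 = 21.3% → Drug B
Overall: Compound 1 24/101 = 23.8%, Drug B 79/283 = 27.9% → Drug B
Drug B wins overall and in every disease group — no reversal.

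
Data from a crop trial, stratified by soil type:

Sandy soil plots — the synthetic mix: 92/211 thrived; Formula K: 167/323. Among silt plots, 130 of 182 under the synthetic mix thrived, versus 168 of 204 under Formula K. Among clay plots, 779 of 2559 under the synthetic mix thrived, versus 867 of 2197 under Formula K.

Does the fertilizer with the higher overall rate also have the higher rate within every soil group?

Yes

Sandy soil: the synthetic mix 92/211 = 43.6%, Formula K 167/323 = 51.7% → Formula K
Silt: the synthetic mix 130/182 = 71.4%, Formula K 168/204 = 82.4% → Formula K
Clay: the synthetic mix 779/2559 = 30.4%, Formula K 867/2197 = 39.5% → Formula K
Overall: the synthetic mix 1001/2952 = 33.9%, Formula K 1202/2724 = 44.1% → Formula K
Formula K wins overall and in every soil group — no reversal.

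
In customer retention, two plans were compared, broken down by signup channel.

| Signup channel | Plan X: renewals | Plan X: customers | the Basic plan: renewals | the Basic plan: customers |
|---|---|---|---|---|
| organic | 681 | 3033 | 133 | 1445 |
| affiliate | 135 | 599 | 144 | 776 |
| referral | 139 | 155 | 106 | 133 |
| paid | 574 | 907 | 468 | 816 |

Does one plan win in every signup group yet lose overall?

Organic: Plan X 681/3033 = 22.5%, the Basic plan 133/1445 = 9.2% → Plan X
Affiliate: Plan X 135/599 = 22.5%, the Basic plan 144/776 = 18.6% → Plan X
Referral: Plan X 139/155 = 89.7%, the Basic plan 106/133 = 79.7% → Plan X
Paid: Plan X 574/907 = 63.3%, the Basic plan 468/816 = 57.4% → Plan X
Overall: Plan X 1529/4694 = 32.6%, the Basic plan 851/3170 = 26.8% → Plan X
Plan X wins overall and in every signup group — no reversal.

No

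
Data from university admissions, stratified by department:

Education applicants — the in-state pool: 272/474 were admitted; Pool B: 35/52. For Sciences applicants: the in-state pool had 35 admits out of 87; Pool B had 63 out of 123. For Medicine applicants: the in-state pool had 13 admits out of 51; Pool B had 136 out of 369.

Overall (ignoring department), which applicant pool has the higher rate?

the in-state pool

Education: the in-state pool 272/474 = 57.4%, Pool B 35/52 = 67.3% → Pool B
Sciences: the in-state pool 35/87 = 40.2%, Pool B 63/123 = 51.2% → Pool B
Medicine: the in-state pool 13/51 = 25.5%, Pool B 136/369 = 36.9% → Pool B
Overall: the in-state pool 320/612 = 52.3%, Pool B 234/544 = 43.0% → the in-state pool
(Pool B wins every department group but the in-state pool wins overall — Pool B's applicants skew toward the low-rate Medicine group.)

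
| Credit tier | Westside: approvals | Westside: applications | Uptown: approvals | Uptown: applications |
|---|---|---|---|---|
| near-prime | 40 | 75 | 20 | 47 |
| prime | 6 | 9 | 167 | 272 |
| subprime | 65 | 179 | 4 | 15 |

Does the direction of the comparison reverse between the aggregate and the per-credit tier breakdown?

Yes

Near-prime: Westside 40/75 = 53.3%, Uptown 20/47 = 42.6% → Westside
Prime: Westside 6/9 = 66.7%, Uptown 167/272 = 61.4% → Westside
Subprime: Westside 65/179 = 36.3%, Uptown 4/15 = 26.7% → Westside
Overall: Westside 111/263 = 42.2%, Uptown 191/334 = 57.2% → Uptown
Westside wins each credit group but Uptown wins overall — the comparison reverses. Westside's applications skew toward subprime, which has a lower base rate.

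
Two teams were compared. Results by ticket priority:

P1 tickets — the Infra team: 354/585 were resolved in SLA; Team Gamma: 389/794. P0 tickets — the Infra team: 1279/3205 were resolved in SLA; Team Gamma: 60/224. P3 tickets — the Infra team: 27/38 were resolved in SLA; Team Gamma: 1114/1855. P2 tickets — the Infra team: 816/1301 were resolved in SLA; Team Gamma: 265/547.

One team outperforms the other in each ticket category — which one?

P1: the Infra team 354/585 = 60.5%, Team Gamma 389/794 = 49.0% → the Infra team
P0: the Infra team 1279/3205 = 39.9%, Team Gamma 60/224 = 26.8% → the Infra team
P3: the Infra team 27/38 = 71.1%, Team Gamma 1114/1855 = 60.1% → the Infra team
P2: the Infra team 816/1301 = 62.7%, Team Gamma 265/547 = 48.4% → the Infra team
The Infra team has the higher rate in all 4 groups.

the Infra team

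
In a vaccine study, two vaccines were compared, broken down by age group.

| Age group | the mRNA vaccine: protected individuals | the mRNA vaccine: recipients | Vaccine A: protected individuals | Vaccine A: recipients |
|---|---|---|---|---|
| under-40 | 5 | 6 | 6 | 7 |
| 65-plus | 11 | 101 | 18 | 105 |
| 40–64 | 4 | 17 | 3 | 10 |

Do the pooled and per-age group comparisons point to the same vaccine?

Under-40: the mRNA vaccine 5/6 = 83.3%, Vaccine A 6/7 = 85.7% → Vaccine A
65-plus: the mRNA vaccine 11/101 = 10.9%, Vaccine A 18/105 = 17.1% → Vaccine A
40–64: the mRNA vaccine 4/17 = 23.5%, Vaccine A 3/10 = 30.0% → Vaccine A
Overall: the mRNA vaccine 20/124 = 16.1%, Vaccine A 27/122 = 22.1% → Vaccine A
Vaccine A wins overall and in every age group — no reversal.

Yes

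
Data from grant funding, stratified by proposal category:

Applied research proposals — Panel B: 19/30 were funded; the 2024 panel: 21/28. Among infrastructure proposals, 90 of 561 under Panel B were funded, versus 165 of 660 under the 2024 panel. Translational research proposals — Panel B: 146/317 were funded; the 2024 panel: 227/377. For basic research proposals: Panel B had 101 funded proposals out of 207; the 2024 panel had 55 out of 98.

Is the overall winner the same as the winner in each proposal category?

Applied research: Panel B 19/30 = 63.3%, the 2024 panel 21/28 = 75.0% → the 2024 panel
Infrastructure: Panel B 90/561 = 16.0%, the 2024 panel 165/660 = 25.0% → the 2024 panel
Translational research: Panel B 146/317 = 46.1%, the 2024 panel 227/377 = 60.2% → the 2024 panel
Basic research: Panel B 101/207 = 48.8%, the 2024 panel 55/98 = 56.1% → the 2024 panel
Overall: Panel B 356/1115 = 31.9%, the 2024 panel 468/1163 = 40.2% → the 2024 panel
The 2024 panel wins overall and in every proposal group — no reversal.

Yes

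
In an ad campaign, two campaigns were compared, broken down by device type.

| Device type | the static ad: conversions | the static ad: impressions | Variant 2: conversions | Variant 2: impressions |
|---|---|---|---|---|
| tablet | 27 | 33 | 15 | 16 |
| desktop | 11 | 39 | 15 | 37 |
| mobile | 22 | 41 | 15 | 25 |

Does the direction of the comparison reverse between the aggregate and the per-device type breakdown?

No

Tablet: the static ad 27/33 = 81.8%, Variant 2 15/16 = 93.8% → Variant 2
Desktop: the static ad 11/39 = 28.2%, Variant 2 15/37 = 40.5% → Variant 2
Mobile: the static ad 22/41 = 53.7%, Variant 2 15/25 = 60.0% → Variant 2
Overall: the static ad 60/113 = 53.1%, Variant 2 45/78 = 57.7% → Variant 2
Variant 2 wins overall and in every device group — no reversal.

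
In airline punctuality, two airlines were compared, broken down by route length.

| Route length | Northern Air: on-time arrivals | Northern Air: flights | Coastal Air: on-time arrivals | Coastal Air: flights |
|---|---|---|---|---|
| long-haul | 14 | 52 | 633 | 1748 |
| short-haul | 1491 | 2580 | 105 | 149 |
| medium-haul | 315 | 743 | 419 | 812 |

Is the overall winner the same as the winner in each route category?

No

Long-haul: Northern Air 14/52 = 26.9%, Coastal Air 633/1748 = 36.2% → Coastal Air
Short-haul: Northern Air 1491/2580 = 57.8%, Coastal Air 105/149 = 70.5% → Coastal Air
Medium-haul: Northern Air 315/743 = 42.4%, Coastal Air 419/812 = 51.6% → Coastal Air
Overall: Northern Air 1820/3375 = 53.9%, Coastal Air 1157/2709 = 42.7% → Northern Air
Coastal Air wins each route group but Northern Air wins overall — the comparison reverses. Coastal Air's flights skew toward long-haul, which has a lower base rate.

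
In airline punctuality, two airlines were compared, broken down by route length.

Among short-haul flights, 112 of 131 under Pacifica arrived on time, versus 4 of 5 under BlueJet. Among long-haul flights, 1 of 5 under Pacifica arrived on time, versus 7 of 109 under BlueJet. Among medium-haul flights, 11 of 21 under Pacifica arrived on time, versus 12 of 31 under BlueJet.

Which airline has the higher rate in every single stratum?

Short-haul: Pacifica 112/131 = 85.5%, BlueJet 4/5 = 80.0% → Pacifica
Long-haul: Pacifica 1/5 = 20.0%, BlueJet 7/109 = 6.4% → Pacifica
Medium-haul: Pacifica 11/21 = 52.4%, BlueJet 12/31 = 38.7% → Pacifica
Pacifica has the higher rate in all 3 groups.

Pacifica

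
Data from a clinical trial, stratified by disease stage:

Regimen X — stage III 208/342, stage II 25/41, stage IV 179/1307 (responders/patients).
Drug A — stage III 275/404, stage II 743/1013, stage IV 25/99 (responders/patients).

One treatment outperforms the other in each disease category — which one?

Stage III: Regimen X 208/342 = 60.8%, Drug A 275/404 = 68.1% → Drug A
Stage II: Regimen X 25/41 = 61.0%, Drug A 743/1013 = 73.3% → Drug A
Stage IV: Regimen X 179/1307 = 13.7%, Drug A 25/99 = 25.3% → Drug A
Drug A has the higher rate in all 3 groups.

Drug A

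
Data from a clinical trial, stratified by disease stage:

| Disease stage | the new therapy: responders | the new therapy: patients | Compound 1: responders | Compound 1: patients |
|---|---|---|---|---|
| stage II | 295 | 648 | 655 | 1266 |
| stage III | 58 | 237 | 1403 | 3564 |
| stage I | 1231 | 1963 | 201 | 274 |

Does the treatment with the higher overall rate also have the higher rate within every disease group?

Stage II: the new therapy 295/648 = 45.5%, Compound 1 655/1266 = 51.7% → Compound 1
Stage III: the new therapy 58/237 = 24.5%, Compound 1 1403/3564 = 39.4% → Compound 1
Stage I: the new therapy 1231/1963 = 62.7%, Compound 1 201/274 = 73.4% → Compound 1
Overall: the new therapy 1584/2848 = 55.6%, Compound 1 2259/5104 = 44.3% → the new therapy
Compound 1 wins each disease group but the new therapy wins overall — the comparison reverses. Compound 1's patients skew toward stage III, which has a lower base rate.

No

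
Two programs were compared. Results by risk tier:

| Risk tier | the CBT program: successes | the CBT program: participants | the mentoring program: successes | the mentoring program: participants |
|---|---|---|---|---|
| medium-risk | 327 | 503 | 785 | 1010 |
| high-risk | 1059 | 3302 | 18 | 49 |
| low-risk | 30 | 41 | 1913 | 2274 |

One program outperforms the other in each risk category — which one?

the mentoring program

Medium-risk: the CBT program 327/503 = 65.0%, the mentoring program 785/1010 = 77.7% → the mentoring program
High-risk: the CBT program 1059/3302 = 32.1%, the mentoring program 18/49 = 36.7% → the mentoring program
Low-risk: the CBT program 30/41 = 73.2%, the mentoring program 1913/2274 = 84.1% → the mentoring program
The mentoring program has the higher rate in all 3 groups.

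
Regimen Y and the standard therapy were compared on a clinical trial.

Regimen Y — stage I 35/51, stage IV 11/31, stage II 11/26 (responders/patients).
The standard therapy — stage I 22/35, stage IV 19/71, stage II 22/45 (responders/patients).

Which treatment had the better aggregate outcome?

Stage I: Regimen Y 35/51 = 68.6%, the standard therapy 22/35 = 62.9% → Regimen Y
Stage IV: Regimen Y 11/31 = 35.5%, the standard therapy 19/71 = 26.8% → Regimen Y
Stage II: Regimen Y 11/26 = 42.3%, the standard therapy 22/45 = 48.9% → the standard therapy
Overall: Regimen Y 57/108 = 52.8%, the standard therapy 63/151 = 41.7% → Regimen Y
(Neither sweeps every disease group, but Regimen Y has the higher pooled rate.)

Regimen Y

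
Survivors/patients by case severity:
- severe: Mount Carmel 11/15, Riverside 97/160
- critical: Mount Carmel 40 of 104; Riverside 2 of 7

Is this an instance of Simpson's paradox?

Severe: Mount Carmel 11/15 = 73.3%, Riverside 97/160 = 60.6% → Mount Carmel
Critical: Mount Carmel 40/104 = 38.5%, Riverside 2/7 = 28.6% → Mount Carmel
Overall: Mount Carmel 51/119 = 42.9%, Riverside 99/167 = 59.3% → Riverside
Mount Carmel wins each case group but Riverside wins overall — the comparison reverses. Mount Carmel's patients skew toward critical, which has a lower base rate.

Yes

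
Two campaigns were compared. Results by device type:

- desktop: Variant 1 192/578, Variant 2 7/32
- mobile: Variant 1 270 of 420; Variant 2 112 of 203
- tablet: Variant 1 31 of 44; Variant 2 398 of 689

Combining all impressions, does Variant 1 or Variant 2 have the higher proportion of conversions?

Variant 2

Desktop: Variant 1 192/578 = 33.2%, Variant 2 7/32 = 21.9% → Variant 1
Mobile: Variant 1 270/420 = 64.3%, Variant 2 112/203 = 55.2% → Variant 1
Tablet: Variant 1 31/44 = 70.5%, Variant 2 398/689 = 57.8% → Variant 1
Overall: Variant 1 493/1042 = 47.3%, Variant 2 517/924 = 56.0% → Variant 2
(Variant 1 wins every device group but Variant 2 wins overall — Variant 1's impressions skew toward the low-rate desktop group.)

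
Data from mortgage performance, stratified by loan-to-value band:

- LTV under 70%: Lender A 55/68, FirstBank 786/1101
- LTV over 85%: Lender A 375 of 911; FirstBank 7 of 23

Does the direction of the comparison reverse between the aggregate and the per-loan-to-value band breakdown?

Yes

LTV under 70%: Lender A 55/68 = 80.9%, FirstBank 786/1101 = 71.4% → Lender A
LTV over 85%: Lender A 375/911 = 41.2%, FirstBank 7/23 = 30.4% → Lender A
Overall: Lender A 430/979 = 43.9%, FirstBank 793/1124 = 70.6% → FirstBank
Lender A wins each loan-to-value group but FirstBank wins overall — the comparison reverses. Lender A's loans skew toward LTV over 85%, which has a lower base rate.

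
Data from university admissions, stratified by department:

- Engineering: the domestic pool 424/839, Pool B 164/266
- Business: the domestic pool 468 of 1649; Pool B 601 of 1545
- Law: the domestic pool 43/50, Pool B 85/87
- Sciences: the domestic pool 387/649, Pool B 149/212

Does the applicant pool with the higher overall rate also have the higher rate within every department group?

Yes

Engineering: the domestic pool 424/839 = 50.5%, Pool B 164/266 = 61.7% → Pool B
Business: the domestic pool 468/1649 = 28.4%, Pool B 601/1545 = 38.9% → Pool B
Law: the domestic pool 43/50 = 86.0%, Pool B 85/87 = 97.7% → Pool B
Sciences: the domestic pool 387/649 = 59.6%, Pool B 149/212 = 70.3% → Pool B
Overall: the domestic pool 1322/3187 = 41.5%, Pool B 999/2110 = 47.3% → Pool B
Pool B wins overall and in every department group — no reversal.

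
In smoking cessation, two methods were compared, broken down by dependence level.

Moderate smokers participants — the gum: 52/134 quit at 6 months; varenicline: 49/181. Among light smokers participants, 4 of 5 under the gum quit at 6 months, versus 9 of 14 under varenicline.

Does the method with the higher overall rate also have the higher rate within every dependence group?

Moderate smokers: the gum 52/134 = 38.8%, varenicline 49/181 = 27.1% → the gum
Light smokers: the gum 4/5 = 80.0%, varenicline 9/14 = 64.3% → the gum
Overall: the gum 56/139 = 40.3%, varenicline 58/195 = 29.7% → the gum
The gum wins overall and in every dependence group — no reversal.

Yes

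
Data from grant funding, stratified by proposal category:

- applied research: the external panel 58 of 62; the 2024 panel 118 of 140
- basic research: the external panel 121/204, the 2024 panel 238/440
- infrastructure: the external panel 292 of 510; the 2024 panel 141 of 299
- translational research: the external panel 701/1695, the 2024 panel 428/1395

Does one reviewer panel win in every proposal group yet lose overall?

No

Applied research: the external panel 58/62 = 93.5%, the 2024 panel 118/140 = 84.3% → the external panel
Basic research: the external panel 121/204 = 59.3%, the 2024 panel 238/440 = 54.1% → the external panel
Infrastructure: the external panel 292/510 = 57.3%, the 2024 panel 141/299 = 47.2% → the external panel
Translational research: the external panel 701/1695 = 41.4%, the 2024 panel 428/1395 = 30.7% → the external panel
Overall: the external panel 1172/2471 = 47.4%, the 2024 panel 925/2274 = 40.7% → the external panel
The external panel wins overall and in every proposal group — no reversal.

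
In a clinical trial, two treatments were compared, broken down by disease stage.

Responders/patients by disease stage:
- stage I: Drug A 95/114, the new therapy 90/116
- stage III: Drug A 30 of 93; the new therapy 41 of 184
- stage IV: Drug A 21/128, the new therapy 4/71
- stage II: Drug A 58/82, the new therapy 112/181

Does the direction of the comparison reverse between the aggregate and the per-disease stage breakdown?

Stage I: Drug A 95/114 = 83.3%, the new therapy 90/116 = 77.6% → Drug A
Stage III: Drug A 30/93 = 32.3%, the new therapy 41/184 = 22.3% → Drug A
Stage IV: Drug A 21/128 = 16.4%, the new therapy 4/71 = 5.6% → Drug A
Stage II: Drug A 58/82 = 70.7%, the new therapy 112/181 = 61.9% → Drug A
Overall: Drug A 204/417 = 48.9%, the new therapy 247/552 = 44.7% → Drug A
Drug A wins overall and in every disease group — no reversal.

No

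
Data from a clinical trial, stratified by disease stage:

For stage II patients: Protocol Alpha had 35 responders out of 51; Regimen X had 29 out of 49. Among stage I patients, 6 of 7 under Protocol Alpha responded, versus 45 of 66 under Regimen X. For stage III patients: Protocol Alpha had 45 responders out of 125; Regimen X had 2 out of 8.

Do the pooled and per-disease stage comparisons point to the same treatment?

Stage II: Protocol Alpha 35/51 = 68.6%, Regimen X 29/49 = 59.2% → Protocol Alpha
Stage I: Protocol Alpha 6/7 = 85.7%, Regimen X 45/66 = 68.2% → Protocol Alpha
Stage III: Protocol Alpha 45/125 = 36.0%, Regimen X 2/8 = 25.0% → Protocol Alpha
Overall: Protocol Alpha 86/183 = 47.0%, Regimen X 76/123 = 61.8% → Regimen X
Protocol Alpha wins each disease group but Regimen X wins overall — the comparison reverses. Protocol Alpha's patients skew toward stage III, which has a lower base rate.

No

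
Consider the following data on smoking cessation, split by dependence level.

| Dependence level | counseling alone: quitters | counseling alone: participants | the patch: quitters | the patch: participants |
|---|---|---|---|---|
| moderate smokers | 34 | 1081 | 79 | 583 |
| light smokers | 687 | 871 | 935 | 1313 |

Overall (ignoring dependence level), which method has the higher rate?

Moderate smokers: counseling alone 34/1081 = 3.1%, the patch 79/583 = 13.6% → the patch
Light smokers: counseling alone 687/871 = 78.9%, the patch 935/1313 = 71.2% → counseling alone
Overall: counseling alone 721/1952 = 36.9%, the patch 1014/1896 = 53.5% → the patch
(Neither sweeps every dependence group, but the patch has the higher pooled rate.)

the patch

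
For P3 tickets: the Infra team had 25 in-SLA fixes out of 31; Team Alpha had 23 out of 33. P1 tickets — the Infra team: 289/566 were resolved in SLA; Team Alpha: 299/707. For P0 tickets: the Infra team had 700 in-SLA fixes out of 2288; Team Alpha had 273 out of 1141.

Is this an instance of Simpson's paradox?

No

P3: the Infra team 25/31 = 80.6%, Team Alpha 23/33 = 69.7% → the Infra team
P1: the Infra team 289/566 = 51.1%, Team Alpha 299/707 = 42.3% → the Infra team
P0: the Infra team 700/2288 = 30.6%, Team Alpha 273/1141 = 23.9% → the Infra team
Overall: the Infra team 1014/2885 = 35.1%, Team Alpha 595/1881 = 31.6% → the Infra team
The Infra team wins overall and in every ticket group — no reversal.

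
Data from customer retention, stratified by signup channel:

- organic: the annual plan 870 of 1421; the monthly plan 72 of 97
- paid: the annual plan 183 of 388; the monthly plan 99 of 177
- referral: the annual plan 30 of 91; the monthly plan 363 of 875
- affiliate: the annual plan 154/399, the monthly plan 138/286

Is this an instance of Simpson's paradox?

Organic: the annual plan 870/1421 = 61.2%, the monthly plan 72/97 = 74.2% → the monthly plan
Paid: the annual plan 183/388 = 47.2%, the monthly plan 99/177 = 55.9% → the monthly plan
Referral: the annual plan 30/91 = 33.0%, the monthly plan 363/875 = 41.5% → the monthly plan
Affiliate: the annual plan 154/399 = 38.6%, the monthly plan 138/286 = 48.3% → the monthly plan
Overall: the annual plan 1237/2299 = 53.8%, the monthly plan 672/1435 = 46.8% → the annual plan
The monthly plan wins each signup group but the annual plan wins overall — the comparison reverses. The monthly plan's customers skew toward referral, which has a lower base rate.

Yes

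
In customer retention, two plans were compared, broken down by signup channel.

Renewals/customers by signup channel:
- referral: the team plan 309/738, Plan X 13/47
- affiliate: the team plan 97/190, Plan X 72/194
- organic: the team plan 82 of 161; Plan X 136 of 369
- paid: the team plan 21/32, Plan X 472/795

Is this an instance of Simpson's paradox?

Referral: the team plan 309/738 = 41.9%, Plan X 13/47 = 27.7% → the team plan
Affiliate: the team plan 97/190 = 51.1%, Plan X 72/194 = 37.1% → the team plan
Organic: the team plan 82/161 = 50.9%, Plan X 136/369 = 36.9% → the team plan
Paid: the team plan 21/32 = 65.6%, Plan X 472/795 = 59.4% → the team plan
Overall: the team plan 509/1121 = 45.4%, Plan X 693/1405 = 49.3% → Plan X
The team plan wins each signup group but Plan X wins overall — the comparison reverses. The team plan's customers skew toward referral, which has a lower base rate.

Yes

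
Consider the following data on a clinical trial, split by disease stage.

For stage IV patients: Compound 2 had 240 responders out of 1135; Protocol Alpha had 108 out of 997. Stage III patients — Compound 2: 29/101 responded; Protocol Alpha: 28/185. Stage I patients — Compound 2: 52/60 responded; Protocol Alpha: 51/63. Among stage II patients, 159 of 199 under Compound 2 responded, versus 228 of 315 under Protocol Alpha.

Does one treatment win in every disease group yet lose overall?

Stage IV: Compound 2 240/1135 = 21.1%, Protocol Alpha 108/997 = 10.8% → Compound 2
Stage III: Compound 2 29/101 = 28.7%, Protocol Alpha 28/185 = 15.1% → Compound 2
Stage I: Compound 2 52/60 = 86.7%, Protocol Alpha 51/63 = 81.0% → Compound 2
Stage II: Compound 2 159/199 = 79.9%, Protocol Alpha 228/315 = 72.4% → Compound 2
Overall: Compound 2 480/1495 = 32.1%, Protocol Alpha 415/1560 = 26.6% → Compound 2
Compound 2 wins overall and in every disease group — no reversal.

No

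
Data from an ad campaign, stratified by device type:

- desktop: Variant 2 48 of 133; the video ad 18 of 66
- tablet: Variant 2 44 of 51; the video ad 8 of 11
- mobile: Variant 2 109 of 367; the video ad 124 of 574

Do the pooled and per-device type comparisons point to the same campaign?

Yes

Desktop: Variant 2 48/133 = 36.1%, the video ad 18/66 = 27.3% → Variant 2
Tablet: Variant 2 44/51 = 86.3%, the video ad 8/11 = 72.7% → Variant 2
Mobile: Variant 2 109/367 = 29.7%, the video ad 124/574 = 21.6% → Variant 2
Overall: Variant 2 201/551 = 36.5%, the video ad 150/651 = 23.0% → Variant 2
Variant 2 wins overall and in every device group — no reversal.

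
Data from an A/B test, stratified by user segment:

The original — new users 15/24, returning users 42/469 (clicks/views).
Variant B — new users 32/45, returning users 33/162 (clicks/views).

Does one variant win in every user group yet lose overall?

No

New users: the original 15/24 = 62.5%, Variant B 32/45 = 71.1% → Variant B
Returning users: the original 42/469 = 9.0%, Variant B 33/162 = 20.4% → Variant B
Overall: the original 57/493 = 11.6%, Variant B 65/207 = 31.4% → Variant B
Variant B wins overall and in every user group — no reversal.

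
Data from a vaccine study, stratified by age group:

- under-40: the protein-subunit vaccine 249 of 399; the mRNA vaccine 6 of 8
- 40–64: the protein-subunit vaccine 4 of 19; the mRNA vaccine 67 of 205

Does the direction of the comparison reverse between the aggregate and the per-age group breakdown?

Under-40: the protein-subunit vaccine 249/399 = 62.4%, the mRNA vaccine 6/8 = 75.0% → the mRNA vaccine
40–64: the protein-subunit vaccine 4/19 = 21.1%, the mRNA vaccine 67/205 = 32.7% → the mRNA vaccine
Overall: the protein-subunit vaccine 253/418 = 60.5%, the mRNA vaccine 73/213 = 34.3% → the protein-subunit vaccine
The mRNA vaccine wins each age group but the protein-subunit vaccine wins overall — the comparison reverses. The mRNA vaccine's recipients skew toward 40–64, which has a lower base rate.

Yes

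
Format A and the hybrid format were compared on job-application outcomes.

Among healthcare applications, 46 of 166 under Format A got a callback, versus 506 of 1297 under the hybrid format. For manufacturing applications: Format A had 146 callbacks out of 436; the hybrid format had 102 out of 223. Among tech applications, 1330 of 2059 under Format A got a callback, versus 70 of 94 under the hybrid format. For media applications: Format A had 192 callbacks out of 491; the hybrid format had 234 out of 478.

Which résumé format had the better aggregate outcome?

Healthcare: Format A 46/166 = 27.7%, the hybrid format 506/1297 = 39.0% → the hybrid format
Manufacturing: Format A 146/436 = 33.5%, the hybrid format 102/223 = 45.7% → the hybrid format
Tech: Format A 1330/2059 = 64.6%, the hybrid format 70/94 = 74.5% → the hybrid format
Media: Format A 192/491 = 39.1%, the hybrid format 234/478 = 49.0% → the hybrid format
Overall: Format A 1714/3152 = 54.4%, the hybrid format 912/2092 = 43.6% → Format A
(The hybrid format wins every industry group but Format A wins overall — the hybrid format's applications skew toward the low-rate healthcare group.)

Format A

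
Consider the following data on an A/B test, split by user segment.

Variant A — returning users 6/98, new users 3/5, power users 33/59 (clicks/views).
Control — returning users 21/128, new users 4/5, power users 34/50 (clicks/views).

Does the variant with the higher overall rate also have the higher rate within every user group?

Yes

Returning users: Variant A 6/98 = 6.1%, Control 21/128 = 16.4% → Control
New users: Variant A 3/5 = 60.0%, Control 4/5 = 80.0% → Control
Power users: Variant A 33/59 = 55.9%, Control 34/50 = 68.0% → Control
Overall: Variant A 42/162 = 25.9%, Control 59/183 = 32.2% → Control
Control wins overall and in every user group — no reversal.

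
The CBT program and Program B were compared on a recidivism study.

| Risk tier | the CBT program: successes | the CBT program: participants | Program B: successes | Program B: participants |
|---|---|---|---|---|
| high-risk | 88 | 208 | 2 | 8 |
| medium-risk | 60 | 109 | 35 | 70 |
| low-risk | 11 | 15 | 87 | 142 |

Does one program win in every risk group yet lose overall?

Yes

High-risk: the CBT program 88/208 = 42.3%, Program B 2/8 = 25.0% → the CBT program
Medium-risk: the CBT program 60/109 = 55.0%, Program B 35/70 = 50.0% → the CBT program
Low-risk: the CBT program 11/15 = 73.3%, Program B 87/142 = 61.3% → the CBT program
Overall: the CBT program 159/332 = 47.9%, Program B 124/220 = 56.4% → Program B
The CBT program wins each risk group but Program B wins overall — the comparison reverses. The CBT program's participants skew toward high-risk, which has a lower base rate.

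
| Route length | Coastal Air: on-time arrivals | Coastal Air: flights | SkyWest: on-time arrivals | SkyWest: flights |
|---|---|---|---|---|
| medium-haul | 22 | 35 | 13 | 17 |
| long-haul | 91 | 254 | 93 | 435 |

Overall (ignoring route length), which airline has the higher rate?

Coastal Air

Medium-haul: Coastal Air 22/35 = 62.9%, SkyWest 13/17 = 76.5% → SkyWest
Long-haul: Coastal Air 91/254 = 35.8%, SkyWest 93/435 = 21.4% → Coastal Air
Overall: Coastal Air 113/289 = 39.1%, SkyWest 106/452 = 23.5% → Coastal Air
(Neither sweeps every route group, but Coastal Air has the higher pooled rate.)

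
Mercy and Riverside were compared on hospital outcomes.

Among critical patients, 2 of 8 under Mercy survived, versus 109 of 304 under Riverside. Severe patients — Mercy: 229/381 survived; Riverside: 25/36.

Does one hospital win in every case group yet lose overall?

Yes

Critical: Mercy 2/8 = 25.0%, Riverside 109/304 = 35.9% → Riverside
Severe: Mercy 229/381 = 60.1%, Riverside 25/36 = 69.4% → Riverside
Overall: Mercy 231/389 = 59.4%, Riverside 134/340 = 39.4% → Mercy
Riverside wins each case group but Mercy wins overall — the comparison reverses. Riverside's patients skew toward critical, which has a lower base rate.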